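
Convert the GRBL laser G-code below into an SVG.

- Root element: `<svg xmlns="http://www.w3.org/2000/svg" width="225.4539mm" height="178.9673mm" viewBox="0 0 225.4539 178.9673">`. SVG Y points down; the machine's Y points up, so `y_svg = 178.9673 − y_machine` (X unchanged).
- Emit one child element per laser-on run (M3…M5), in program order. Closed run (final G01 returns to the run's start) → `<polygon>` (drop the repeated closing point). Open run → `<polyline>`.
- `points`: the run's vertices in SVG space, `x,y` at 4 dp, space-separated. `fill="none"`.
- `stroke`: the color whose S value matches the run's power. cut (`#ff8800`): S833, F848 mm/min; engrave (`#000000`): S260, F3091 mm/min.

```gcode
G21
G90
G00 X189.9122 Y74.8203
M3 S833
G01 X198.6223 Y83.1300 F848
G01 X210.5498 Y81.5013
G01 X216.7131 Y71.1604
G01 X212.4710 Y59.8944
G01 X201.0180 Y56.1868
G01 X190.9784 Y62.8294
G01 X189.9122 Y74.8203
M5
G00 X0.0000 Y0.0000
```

Machine Y-up, SVG Y-down with viewBox height 178.9673, so y_svg = 178.9673 − y_machine; X carries over. Every run uses S833, so all elements get stroke `#ff8800` (cut).

Run 1: The run returns to its start, so emit a `<polygon>` with points (Y-flipped): 189.9122,104.1470 198.6223,95.8373 210.5498,97.4660 216.7131,107.8069 212.4710,119.0729 201.0180,122.7805 190.9784,116.1379.

<svg xmlns="http://www.w3.org/2000/svg" width="225.4539mm" height="178.9673mm" viewBox="0 0 225.4539 178.9673">
  <polygon points="189.9122,104.1470 198.6223,95.8373 210.5498,97.4660 216.7131,107.8069 212.4710,119.0729 201.0180,122.7805 190.9784,116.1379" fill="none" stroke="#ff8800"/>
</svg>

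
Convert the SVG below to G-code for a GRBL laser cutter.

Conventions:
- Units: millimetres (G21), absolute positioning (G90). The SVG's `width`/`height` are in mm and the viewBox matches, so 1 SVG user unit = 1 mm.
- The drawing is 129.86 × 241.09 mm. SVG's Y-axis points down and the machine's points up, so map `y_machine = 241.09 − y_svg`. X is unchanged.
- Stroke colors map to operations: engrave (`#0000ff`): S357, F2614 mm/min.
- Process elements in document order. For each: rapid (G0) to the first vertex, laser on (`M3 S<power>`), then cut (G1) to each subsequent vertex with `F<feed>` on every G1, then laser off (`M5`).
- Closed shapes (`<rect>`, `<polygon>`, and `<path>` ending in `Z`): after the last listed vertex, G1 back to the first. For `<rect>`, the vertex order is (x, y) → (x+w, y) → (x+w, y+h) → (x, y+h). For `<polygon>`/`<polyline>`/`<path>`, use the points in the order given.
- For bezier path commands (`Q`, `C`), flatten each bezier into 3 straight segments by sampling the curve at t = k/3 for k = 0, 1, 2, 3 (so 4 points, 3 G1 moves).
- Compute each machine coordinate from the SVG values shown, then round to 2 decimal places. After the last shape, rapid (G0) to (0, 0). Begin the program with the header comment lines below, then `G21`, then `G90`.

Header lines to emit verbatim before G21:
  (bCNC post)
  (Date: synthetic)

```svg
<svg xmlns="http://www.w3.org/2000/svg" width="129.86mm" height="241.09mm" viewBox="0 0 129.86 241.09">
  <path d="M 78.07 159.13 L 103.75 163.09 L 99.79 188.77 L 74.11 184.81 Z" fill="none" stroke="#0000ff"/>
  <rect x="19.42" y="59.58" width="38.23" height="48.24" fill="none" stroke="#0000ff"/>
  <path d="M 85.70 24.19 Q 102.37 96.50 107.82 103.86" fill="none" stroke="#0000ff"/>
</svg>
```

viewBox `0 0 129.86 241.09` with mm width/height → 1 unit = 1 mm. Flip: y_m = 241.09 − y_svg.

**Shape 1** — `<path>` regular polygon, stroke `#0000ff` → engrave (S357, F2614). Machine vertices: (78.07,81.96) → (103.75,78.00) → (99.79,52.32) → (74.11,56.28) → (78.07,81.96). Closed: final G1 returns to the first vertex.

**Shape 2** — `<rect>` rectangle, stroke `#0000ff` → engrave (S357, F2614). Machine vertices: (19.42,181.51) → (57.65,181.51) → (57.65,133.27) → (19.42,133.27) → (19.42,181.51). Closed: final G1 returns to the first vertex.

**Shape 3** — `<path>` quadratic bezier, stroke `#0000ff` → engrave (S357, F2614). Control points (SVG): P0=(85.70,24.19), P1=(102.37,96.50), P2=(107.82,103.86); sampled at t=k/3. Machine vertices: (85.70,216.90) → (95.57,175.91) → (102.94,149.35) → (107.82,137.23). Open path.

(bCNC post)
(Date: synthetic)
G21
G90
G0 X78.07 Y81.96
M3 S357
G1 X103.75 Y78.00 F2614
G1 X99.79 Y52.32 F2614
G1 X74.11 Y56.28 F2614
G1 X78.07 Y81.96 F2614
M5
G0 X19.42 Y181.51
M3 S357
G1 X57.65 Y181.51 F2614
G1 X57.65 Y133.27 F2614
G1 X19.42 Y133.27 F2614
G1 X19.42 Y181.51 F2614
M5
G0 X85.70 Y216.90
M3 S357
G1 X95.57 Y175.91 F2614
G1 X102.94 Y149.35 F2614
G1 X107.82 Y137.23 F2614
M5
G0 X0.00 Y0.00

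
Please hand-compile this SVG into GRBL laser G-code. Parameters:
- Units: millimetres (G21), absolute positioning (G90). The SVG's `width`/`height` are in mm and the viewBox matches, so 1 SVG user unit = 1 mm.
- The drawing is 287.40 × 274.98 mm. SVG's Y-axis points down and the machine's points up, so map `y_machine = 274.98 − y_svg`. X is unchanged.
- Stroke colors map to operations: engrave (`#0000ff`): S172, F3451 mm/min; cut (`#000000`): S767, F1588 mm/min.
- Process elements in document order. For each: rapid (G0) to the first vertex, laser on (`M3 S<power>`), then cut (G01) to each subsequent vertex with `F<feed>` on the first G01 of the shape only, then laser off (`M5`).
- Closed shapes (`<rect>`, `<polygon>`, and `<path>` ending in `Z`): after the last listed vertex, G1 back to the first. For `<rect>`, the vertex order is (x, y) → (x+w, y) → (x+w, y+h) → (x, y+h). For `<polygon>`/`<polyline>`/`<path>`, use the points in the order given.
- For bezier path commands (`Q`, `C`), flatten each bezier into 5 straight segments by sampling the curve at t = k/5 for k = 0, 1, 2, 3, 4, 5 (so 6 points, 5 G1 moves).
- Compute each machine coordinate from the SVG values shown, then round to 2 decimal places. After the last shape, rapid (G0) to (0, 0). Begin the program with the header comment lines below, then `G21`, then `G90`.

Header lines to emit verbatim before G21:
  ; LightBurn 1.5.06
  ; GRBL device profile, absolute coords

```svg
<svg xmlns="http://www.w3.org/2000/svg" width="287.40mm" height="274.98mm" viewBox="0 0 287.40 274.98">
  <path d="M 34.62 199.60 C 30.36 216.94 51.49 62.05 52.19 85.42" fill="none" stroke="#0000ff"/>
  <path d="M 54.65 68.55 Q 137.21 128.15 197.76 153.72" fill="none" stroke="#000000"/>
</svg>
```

; LightBurn 1.5.06
; GRBL device profile, absolute coords
G21
G90
G0 X34.62 Y75.38
M3 S172
G01 X34.74 Y82.84 F3451
G01 X38.76 Y114.81
G01 X44.48 Y154.47
G01 X49.68 Y184.99
G01 X52.19 Y189.56
M5
G0 X54.65 Y206.43
M3 S767
G01 X86.79 Y183.95 F1588
G01 X117.18 Y164.19
G01 X145.80 Y147.16
G01 X172.66 Y132.85
G01 X197.76 Y121.26
M5
G0 X0.00 Y0.00

viewBox `0 0 287.40 274.98` with mm width/height → 1 unit = 1 mm. Flip: y_m = 274.98 − y_svg.

**Shape 1** — `<path>` cubic bezier, stroke `#0000ff` → engrave (S172, F3451). Control points (SVG): P0=(34.62,199.60), P1=(30.36,216.94), P2=(51.49,62.05), P3=(52.19,85.42); sampled at t=k/5. Machine vertices: (34.62,75.38) → (34.74,82.84) → (38.76,114.81) → (44.48,154.47) → (49.68,184.99) → (52.19,189.56). Open path.

**Shape 2** — `<path>` quadratic bezier, stroke `#000000` → cut (S767, F1588). Control points (SVG): P0=(54.65,68.55), P1=(137.21,128.15), P2=(197.76,153.72); sampled at t=k/5. Machine vertices: (54.65,206.43) → (86.79,183.95) → (117.18,164.19) → (145.80,147.16) → (172.66,132.85) → (197.76,121.26). Open path.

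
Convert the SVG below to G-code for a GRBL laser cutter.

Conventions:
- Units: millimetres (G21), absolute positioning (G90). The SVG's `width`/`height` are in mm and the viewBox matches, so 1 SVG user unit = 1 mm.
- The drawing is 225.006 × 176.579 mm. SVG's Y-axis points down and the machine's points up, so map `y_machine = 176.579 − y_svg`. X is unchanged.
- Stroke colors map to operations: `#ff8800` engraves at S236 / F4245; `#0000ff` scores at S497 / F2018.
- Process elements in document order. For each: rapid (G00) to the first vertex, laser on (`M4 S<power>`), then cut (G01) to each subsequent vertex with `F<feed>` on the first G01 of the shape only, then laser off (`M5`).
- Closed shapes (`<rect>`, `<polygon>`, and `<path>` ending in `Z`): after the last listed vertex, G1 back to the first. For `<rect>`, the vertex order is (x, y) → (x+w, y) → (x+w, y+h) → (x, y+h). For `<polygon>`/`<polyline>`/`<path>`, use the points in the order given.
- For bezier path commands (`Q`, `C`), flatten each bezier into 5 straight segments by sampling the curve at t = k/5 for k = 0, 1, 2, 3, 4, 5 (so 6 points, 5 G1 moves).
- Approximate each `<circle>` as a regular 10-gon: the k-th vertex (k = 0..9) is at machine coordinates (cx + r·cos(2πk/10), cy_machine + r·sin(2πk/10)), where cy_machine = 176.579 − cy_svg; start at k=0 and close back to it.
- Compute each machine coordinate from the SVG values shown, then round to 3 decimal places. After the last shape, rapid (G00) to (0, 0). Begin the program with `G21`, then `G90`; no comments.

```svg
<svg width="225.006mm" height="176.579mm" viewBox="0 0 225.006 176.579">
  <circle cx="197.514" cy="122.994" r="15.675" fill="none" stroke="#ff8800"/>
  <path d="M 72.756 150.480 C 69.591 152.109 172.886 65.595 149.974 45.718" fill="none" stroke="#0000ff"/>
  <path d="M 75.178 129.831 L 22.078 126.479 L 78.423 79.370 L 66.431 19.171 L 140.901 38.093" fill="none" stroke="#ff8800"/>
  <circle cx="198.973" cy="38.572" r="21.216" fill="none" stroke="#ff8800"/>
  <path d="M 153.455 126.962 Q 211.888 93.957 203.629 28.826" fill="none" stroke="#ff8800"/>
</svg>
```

1 u = 1 mm; y_m = 176.579 − y.

[1] `<circle>` circle, #ff8800→engrave S236 F4245: (213.189,53.585) → (210.195,62.799) → (202.358,68.493) → (192.670,68.493) → (184.833,62.799) → (181.839,53.585) → (184.833,44.371) → (192.670,38.677) → (202.358,38.677) → (210.195,44.371) → (213.189,53.585) (closed)

[2] `<path>` cubic bezier, #0000ff→score S497 F2018: (72.756,26.099) → (81.771,34.461) → (105.168,56.547) → (131.780,84.929) → (150.438,112.177) → (149.974,130.861)

[3] `<path>` open polyline, #ff8800→engrave S236 F4245: (75.178,46.748) → (22.078,50.100) → (78.423,97.209) → (66.431,157.408) → (140.901,138.486)

[4] `<circle>` circle, #ff8800→engrave S236 F4245: (220.189,138.007) → (216.137,150.477) → (205.529,158.185) → (192.417,158.185) → (181.809,150.477) → (177.757,138.007) → (181.809,125.537) → (192.417,117.829) → (205.529,117.829) → (216.137,125.537) → (220.189,138.007) (closed)

[5] `<path>` quadratic bezier, #ff8800→engrave S236 F4245: (153.455,49.617) → (174.161,64.104) → (189.531,81.161) → (199.565,100.788) → (204.265,122.986) → (203.629,147.753)

G21
G90
G00 X213.189 Y53.585
M4 S236
G01 X210.195 Y62.799 F4245
G01 X202.358 Y68.493
G01 X192.670 Y68.493
G01 X184.833 Y62.799
G01 X181.839 Y53.585
G01 X184.833 Y44.371
G01 X192.670 Y38.677
G01 X202.358 Y38.677
G01 X210.195 Y44.371
G01 X213.189 Y53.585
M5
G00 X72.756 Y26.099
M4 S497
G01 X81.771 Y34.461 F2018
G01 X105.168 Y56.547
G01 X131.780 Y84.929
G01 X150.438 Y112.177
G01 X149.974 Y130.861
M5
G00 X75.178 Y46.748
M4 S236
G01 X22.078 Y50.100 F4245
G01 X78.423 Y97.209
G01 X66.431 Y157.408
G01 X140.901 Y138.486
M5
G00 X220.189 Y138.007
M4 S236
G01 X216.137 Y150.477 F4245
G01 X205.529 Y158.185
G01 X192.417 Y158.185
G01 X181.809 Y150.477
G01 X177.757 Y138.007
G01 X181.809 Y125.537
G01 X192.417 Y117.829
G01 X205.529 Y117.829
G01 X216.137 Y125.537
G01 X220.189 Y138.007
M5
G00 X153.455 Y49.617
M4 S236
G01 X174.161 Y64.104 F4245
G01 X189.531 Y81.161
G01 X199.565 Y100.788
G01 X204.265 Y122.986
G01 X203.629 Y147.753
M5
G00 X0.000 Y0.000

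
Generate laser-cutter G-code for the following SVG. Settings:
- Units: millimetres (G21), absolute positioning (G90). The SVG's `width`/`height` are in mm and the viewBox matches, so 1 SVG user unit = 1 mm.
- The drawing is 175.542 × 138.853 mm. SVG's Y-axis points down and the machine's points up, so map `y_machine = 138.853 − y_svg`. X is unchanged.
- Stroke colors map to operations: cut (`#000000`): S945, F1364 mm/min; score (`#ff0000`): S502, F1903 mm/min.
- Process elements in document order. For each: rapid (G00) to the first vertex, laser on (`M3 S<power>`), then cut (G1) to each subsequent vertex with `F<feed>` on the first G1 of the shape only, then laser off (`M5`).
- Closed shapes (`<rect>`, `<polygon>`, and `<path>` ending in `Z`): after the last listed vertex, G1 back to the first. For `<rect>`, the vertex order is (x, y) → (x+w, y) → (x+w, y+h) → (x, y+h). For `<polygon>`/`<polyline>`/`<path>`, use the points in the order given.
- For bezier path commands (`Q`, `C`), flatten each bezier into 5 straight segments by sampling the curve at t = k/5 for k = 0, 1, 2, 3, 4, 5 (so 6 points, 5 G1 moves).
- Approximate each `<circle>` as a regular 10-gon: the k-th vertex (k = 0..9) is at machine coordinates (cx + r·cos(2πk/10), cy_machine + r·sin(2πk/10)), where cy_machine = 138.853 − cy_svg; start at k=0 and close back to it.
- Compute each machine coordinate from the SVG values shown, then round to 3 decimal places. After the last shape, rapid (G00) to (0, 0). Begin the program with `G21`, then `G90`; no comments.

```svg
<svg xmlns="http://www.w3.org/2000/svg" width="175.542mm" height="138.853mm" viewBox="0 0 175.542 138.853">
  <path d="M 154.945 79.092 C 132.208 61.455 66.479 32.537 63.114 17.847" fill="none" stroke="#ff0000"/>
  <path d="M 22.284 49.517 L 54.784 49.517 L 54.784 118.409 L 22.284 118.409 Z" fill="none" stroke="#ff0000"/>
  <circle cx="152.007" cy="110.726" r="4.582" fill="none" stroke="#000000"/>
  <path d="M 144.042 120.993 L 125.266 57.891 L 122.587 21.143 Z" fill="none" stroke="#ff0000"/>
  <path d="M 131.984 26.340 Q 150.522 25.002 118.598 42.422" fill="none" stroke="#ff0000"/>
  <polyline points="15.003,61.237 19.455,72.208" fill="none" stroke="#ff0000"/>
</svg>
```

viewBox `0 0 175.542 138.853` with mm width/height → 1 unit = 1 mm. Flip: y_m = 138.853 − y_svg.

**Shape 1** — `<path>` cubic bezier, stroke `#ff0000` → score (S502, F1903). Control points (SVG): P0=(154.945,79.092), P1=(132.208,61.455), P2=(66.479,32.537), P3=(63.114,17.847); sampled at t=k/5. Machine vertices: (154.945,59.761) → (136.987,71.493) → (113.767,84.708) → (90.344,98.181) → (71.774,110.689) → (63.114,121.006). Open path.

**Shape 2** — `<path>` rectangle, stroke `#ff0000` → score (S502, F1903). Machine vertices: (22.284,89.336) → (54.784,89.336) → (54.784,20.444) → (22.284,20.444) → (22.284,89.336). Closed: final G1 returns to the first vertex.

**Shape 3** — `<circle>` circle, stroke `#000000` → cut (S945, F1364). Machine vertices: (156.589,28.127) → (155.714,30.820) → (153.423,32.485) → (150.591,32.485) → (148.300,30.820) → (147.425,28.127) → (148.300,25.434) → (150.591,23.769) → (153.423,23.769) → (155.714,25.434) → (156.589,28.127). Closed: final G1 returns to the first vertex.

**Shape 4** — `<path>` closed polygon, stroke `#ff0000` → score (S502, F1903). Machine vertices: (144.042,17.860) → (125.266,80.962) → (122.587,117.710) → (144.042,17.860). Closed: final G1 returns to the first vertex.

**Shape 5** — `<path>` quadratic bezier, stroke `#ff0000` → score (S502, F1903). Control points (SVG): P0=(131.984,26.340), P1=(150.522,25.002), P2=(118.598,42.422); sampled at t=k/5. Machine vertices: (131.984,112.513) → (137.381,112.298) → (138.740,110.582) → (136.063,107.366) → (129.349,102.649) → (118.598,96.431). Open path.

**Shape 6** — `<polyline>` line segment, stroke `#ff0000` → score (S502, F1903). Machine vertices: (15.003,77.616) → (19.455,66.645). Open path.

G21
G90
G00 X154.945 Y59.761
M3 S502
G1 X136.987 Y71.493 F1903
G1 X113.767 Y84.708
G1 X90.344 Y98.181
G1 X71.774 Y110.689
G1 X63.114 Y121.006
M5
G00 X22.284 Y89.336
M3 S502
G1 X54.784 Y89.336 F1903
G1 X54.784 Y20.444
G1 X22.284 Y20.444
G1 X22.284 Y89.336
M5
G00 X156.589 Y28.127
M3 S945
G1 X155.714 Y30.820 F1364
G1 X153.423 Y32.485
G1 X150.591 Y32.485
G1 X148.300 Y30.820
G1 X147.425 Y28.127
G1 X148.300 Y25.434
G1 X150.591 Y23.769
G1 X153.423 Y23.769
G1 X155.714 Y25.434
G1 X156.589 Y28.127
M5
G00 X144.042 Y17.860
M3 S502
G1 X125.266 Y80.962 F1903
G1 X122.587 Y117.710
G1 X144.042 Y17.860
M5
G00 X131.984 Y112.513
M3 S502
G1 X137.381 Y112.298 F1903
G1 X138.740 Y110.582
G1 X136.063 Y107.366
G1 X129.349 Y102.649
G1 X118.598 Y96.431
M5
G00 X15.003 Y77.616
M3 S502
G1 X19.455 Y66.645 F1903
M5
G00 X0.000 Y0.000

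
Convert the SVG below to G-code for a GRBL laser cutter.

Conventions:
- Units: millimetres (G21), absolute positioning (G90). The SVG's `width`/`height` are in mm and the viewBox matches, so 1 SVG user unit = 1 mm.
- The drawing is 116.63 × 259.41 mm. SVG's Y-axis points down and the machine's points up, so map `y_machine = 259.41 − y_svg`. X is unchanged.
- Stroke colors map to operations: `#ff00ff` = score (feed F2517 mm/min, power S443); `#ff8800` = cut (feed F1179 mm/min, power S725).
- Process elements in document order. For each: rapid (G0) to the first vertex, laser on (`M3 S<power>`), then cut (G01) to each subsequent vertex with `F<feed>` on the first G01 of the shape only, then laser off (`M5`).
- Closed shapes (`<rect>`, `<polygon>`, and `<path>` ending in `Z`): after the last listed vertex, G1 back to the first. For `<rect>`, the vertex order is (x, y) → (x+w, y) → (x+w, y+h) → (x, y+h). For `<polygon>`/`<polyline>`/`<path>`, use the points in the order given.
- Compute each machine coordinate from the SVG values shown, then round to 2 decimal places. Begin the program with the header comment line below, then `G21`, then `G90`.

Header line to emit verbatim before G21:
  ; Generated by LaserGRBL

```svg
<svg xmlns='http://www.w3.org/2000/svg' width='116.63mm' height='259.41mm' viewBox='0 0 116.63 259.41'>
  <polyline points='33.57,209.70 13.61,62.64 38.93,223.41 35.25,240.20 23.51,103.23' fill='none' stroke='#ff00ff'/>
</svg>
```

; Generated by LaserGRBL
G21
G90
G0 X33.57 Y49.71
M3 S443
G01 X13.61 Y196.77 F2517
G01 X38.93 Y36.00
G01 X35.25 Y19.21
G01 X23.51 Y156.18
M5

viewBox `0 0 116.63 259.41` with mm width/height → 1 unit = 1 mm. Flip: y_m = 259.41 − y_svg.

**Shape 1** — `<polyline>` open polyline, stroke `#ff00ff` → score (S443, F2517). Machine vertices: (33.57,49.71) → (13.61,196.77) → (38.93,36.00) → (35.25,19.21) → (23.51,156.18). Open path.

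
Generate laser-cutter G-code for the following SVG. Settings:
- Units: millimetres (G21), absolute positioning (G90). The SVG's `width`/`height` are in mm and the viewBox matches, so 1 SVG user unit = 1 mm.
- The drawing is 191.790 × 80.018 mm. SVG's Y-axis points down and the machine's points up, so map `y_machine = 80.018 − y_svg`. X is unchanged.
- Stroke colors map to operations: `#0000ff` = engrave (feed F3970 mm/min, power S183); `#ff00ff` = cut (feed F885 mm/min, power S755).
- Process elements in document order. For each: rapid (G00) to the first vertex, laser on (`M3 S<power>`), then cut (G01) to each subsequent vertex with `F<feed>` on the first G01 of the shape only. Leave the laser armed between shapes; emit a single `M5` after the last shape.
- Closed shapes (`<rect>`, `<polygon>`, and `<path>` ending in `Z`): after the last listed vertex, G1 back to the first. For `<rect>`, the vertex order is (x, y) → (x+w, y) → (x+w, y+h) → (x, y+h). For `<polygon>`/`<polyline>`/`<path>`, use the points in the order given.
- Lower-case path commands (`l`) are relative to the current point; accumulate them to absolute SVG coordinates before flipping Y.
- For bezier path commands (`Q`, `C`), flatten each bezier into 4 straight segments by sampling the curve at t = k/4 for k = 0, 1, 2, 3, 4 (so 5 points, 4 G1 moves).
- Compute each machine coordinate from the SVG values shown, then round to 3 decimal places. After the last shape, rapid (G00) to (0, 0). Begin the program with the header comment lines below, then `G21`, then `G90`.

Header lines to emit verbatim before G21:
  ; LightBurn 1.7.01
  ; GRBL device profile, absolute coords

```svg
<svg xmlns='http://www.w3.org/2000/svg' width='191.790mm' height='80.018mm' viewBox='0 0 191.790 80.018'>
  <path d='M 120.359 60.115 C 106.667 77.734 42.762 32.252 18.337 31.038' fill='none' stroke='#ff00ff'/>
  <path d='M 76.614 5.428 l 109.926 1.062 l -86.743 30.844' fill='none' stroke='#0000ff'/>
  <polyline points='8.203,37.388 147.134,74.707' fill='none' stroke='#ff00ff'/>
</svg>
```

viewBox `0 0 191.790 80.018` with mm width/height → 1 unit = 1 mm. Flip: y_m = 80.018 − y_svg.

**Shape 1** — `<path>` cubic bezier, stroke `#ff00ff` → cut (S755, F885). Control points (SVG): P0=(120.359,60.115), P1=(106.667,77.734), P2=(42.762,32.252), P3=(18.337,31.038); sampled at t=k/4. Machine vertices: (120.359,19.903) → (102.077,16.843) → (73.373,27.379) → (42.657,41.447) → (18.337,48.980). Open path.

**Shape 2** — `<path>` open polyline, stroke `#0000ff` → engrave (S183, F3970). Machine vertices: (76.614,74.590) → (186.540,73.528) → (99.797,42.684). Open path.

**Shape 3** — `<polyline>` line segment, stroke `#ff00ff` → cut (S755, F885). Machine vertices: (8.203,42.630) → (147.134,5.311). Open path.

; LightBurn 1.7.01
; GRBL device profile, absolute coords
G21
G90
G00 X120.359 Y19.903
M3 S755
G01 X102.077 Y16.843 F885
G01 X73.373 Y27.379
G01 X42.657 Y41.447
G01 X18.337 Y48.980
G00 X76.614 Y74.590
M3 S183
G01 X186.540 Y73.528 F3970
G01 X99.797 Y42.684
G00 X8.203 Y42.630
M3 S755
G01 X147.134 Y5.311 F885
M5
G00 X0.000 Y0.000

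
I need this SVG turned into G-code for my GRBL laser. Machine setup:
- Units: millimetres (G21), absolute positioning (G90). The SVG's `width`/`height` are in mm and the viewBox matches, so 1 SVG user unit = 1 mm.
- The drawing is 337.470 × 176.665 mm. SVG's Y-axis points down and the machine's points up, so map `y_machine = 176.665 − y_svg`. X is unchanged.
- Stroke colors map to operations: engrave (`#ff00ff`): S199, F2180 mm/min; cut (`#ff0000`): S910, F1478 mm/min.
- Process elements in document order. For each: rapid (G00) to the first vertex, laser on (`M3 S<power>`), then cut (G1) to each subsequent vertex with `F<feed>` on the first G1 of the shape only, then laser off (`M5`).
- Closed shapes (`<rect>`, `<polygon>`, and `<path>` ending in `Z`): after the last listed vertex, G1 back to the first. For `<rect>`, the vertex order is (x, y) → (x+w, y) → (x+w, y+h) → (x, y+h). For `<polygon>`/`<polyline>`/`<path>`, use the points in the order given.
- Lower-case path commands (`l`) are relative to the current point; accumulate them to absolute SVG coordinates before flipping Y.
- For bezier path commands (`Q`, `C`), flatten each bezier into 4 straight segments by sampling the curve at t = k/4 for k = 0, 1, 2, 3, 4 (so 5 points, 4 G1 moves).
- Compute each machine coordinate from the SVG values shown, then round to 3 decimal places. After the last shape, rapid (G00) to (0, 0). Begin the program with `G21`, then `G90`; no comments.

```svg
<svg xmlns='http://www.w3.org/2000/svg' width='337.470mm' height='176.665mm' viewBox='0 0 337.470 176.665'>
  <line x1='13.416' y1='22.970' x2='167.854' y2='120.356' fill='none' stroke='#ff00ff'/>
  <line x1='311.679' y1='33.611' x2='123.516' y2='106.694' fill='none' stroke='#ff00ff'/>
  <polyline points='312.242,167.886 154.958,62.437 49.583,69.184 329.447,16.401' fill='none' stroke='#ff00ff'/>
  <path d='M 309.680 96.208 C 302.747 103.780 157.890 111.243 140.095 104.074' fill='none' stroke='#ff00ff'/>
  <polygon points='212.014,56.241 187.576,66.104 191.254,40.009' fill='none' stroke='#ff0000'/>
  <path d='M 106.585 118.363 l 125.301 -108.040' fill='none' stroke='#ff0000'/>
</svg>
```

Since the viewBox matches the mm dimensions, user units are millimetres directly. The only transform is the Y-flip y_m = 176.665 − y_svg.

Shape 1 is a line segment drawn with `<line>`. Its stroke #ff00ff means engrave at S199, F2180. After flipping Y the toolpath is (13.416,153.695) → (167.854,56.309).

Shape 2 is a line segment drawn with `<line>`. Its stroke #ff00ff means engrave at S199, F2180. After flipping Y the toolpath is (311.679,143.054) → (123.516,69.971).

Shape 3 is a open polyline drawn with `<polyline>`. Its stroke #ff00ff means engrave at S199, F2180. After flipping Y the toolpath is (312.242,8.779) → (154.958,114.228) → (49.583,107.481) → (329.447,160.264).

Shape 4 is a cubic bezier drawn with `<path>`. Its stroke #ff00ff means engrave at S199, F2180. After flipping Y the toolpath is (309.680,80.457) → (282.760,75.025) → (228.961,70.996) → (173.125,69.731) → (140.095,72.591).

Shape 5 is a regular polygon drawn with `<polygon>`. Its stroke #ff0000 means cut at S910, F1478. After flipping Y the toolpath is (212.014,120.424) → (187.576,110.561) → (191.254,136.656) → (212.014,120.424), returning to the start.

Shape 6 is a line segment drawn with `<path>`. Its stroke #ff0000 means cut at S910, F1478. After flipping Y the toolpath is (106.585,58.302) → (231.886,166.342).

G21
G90
G00 X13.416 Y153.695
M3 S199
G1 X167.854 Y56.309 F2180
M5
G00 X311.679 Y143.054
M3 S199
G1 X123.516 Y69.971 F2180
M5
G00 X312.242 Y8.779
M3 S199
G1 X154.958 Y114.228 F2180
G1 X49.583 Y107.481
G1 X329.447 Y160.264
M5
G00 X309.680 Y80.457
M3 S199
G1 X282.760 Y75.025 F2180
G1 X228.961 Y70.996
G1 X173.125 Y69.731
G1 X140.095 Y72.591
M5
G00 X212.014 Y120.424
M3 S910
G1 X187.576 Y110.561 F1478
G1 X191.254 Y136.656
G1 X212.014 Y120.424
M5
G00 X106.585 Y58.302
M3 S910
G1 X231.886 Y166.342 F1478
M5
G00 X0.000 Y0.000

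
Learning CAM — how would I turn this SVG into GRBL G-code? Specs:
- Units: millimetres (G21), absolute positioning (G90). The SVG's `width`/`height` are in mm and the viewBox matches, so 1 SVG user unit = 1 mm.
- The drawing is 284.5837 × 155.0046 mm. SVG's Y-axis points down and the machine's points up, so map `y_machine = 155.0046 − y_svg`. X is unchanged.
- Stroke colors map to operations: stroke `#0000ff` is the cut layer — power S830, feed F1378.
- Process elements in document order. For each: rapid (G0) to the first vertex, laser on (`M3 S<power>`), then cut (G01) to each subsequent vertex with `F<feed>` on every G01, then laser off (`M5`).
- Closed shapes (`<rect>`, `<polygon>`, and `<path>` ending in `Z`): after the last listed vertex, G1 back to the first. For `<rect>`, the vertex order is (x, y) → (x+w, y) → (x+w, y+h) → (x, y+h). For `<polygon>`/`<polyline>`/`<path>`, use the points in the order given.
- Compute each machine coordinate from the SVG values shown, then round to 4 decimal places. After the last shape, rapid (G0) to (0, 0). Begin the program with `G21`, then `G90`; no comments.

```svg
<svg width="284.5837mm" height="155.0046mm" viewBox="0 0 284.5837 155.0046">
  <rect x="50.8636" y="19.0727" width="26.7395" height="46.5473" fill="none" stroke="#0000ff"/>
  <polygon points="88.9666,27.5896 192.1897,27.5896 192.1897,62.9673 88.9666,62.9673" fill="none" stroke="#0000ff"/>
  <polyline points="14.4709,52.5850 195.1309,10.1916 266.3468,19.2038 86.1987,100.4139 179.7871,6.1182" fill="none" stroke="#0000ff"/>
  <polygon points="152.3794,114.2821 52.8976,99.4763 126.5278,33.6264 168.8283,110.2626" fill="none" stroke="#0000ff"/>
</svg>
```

1 u = 1 mm; y_m = 155.0046 − y.

[1] `<rect>` rectangle, #0000ff→cut S830 F1378: (50.8636,135.9319) → (77.6031,135.9319) → (77.6031,89.3846) → (50.8636,89.3846) → (50.8636,135.9319) (closed)

[2] `<polygon>` rectangle, #0000ff→cut S830 F1378: (88.9666,127.4150) → (192.1897,127.4150) → (192.1897,92.0373) → (88.9666,92.0373) → (88.9666,127.4150) (closed)

[3] `<polyline>` open polyline, #0000ff→cut S830 F1378: (14.4709,102.4196) → (195.1309,144.8130) → (266.3468,135.8008) → (86.1987,54.5907) → (179.7871,148.8864)

[4] `<polygon>` closed polygon, #0000ff→cut S830 F1378: (152.3794,40.7225) → (52.8976,55.5283) → (126.5278,121.3782) → (168.8283,44.7420) → (152.3794,40.7225) (closed)

G21
G90
G0 X50.8636 Y135.9319
M3 S830
G01 X77.6031 Y135.9319 F1378
G01 X77.6031 Y89.3846 F1378
G01 X50.8636 Y89.3846 F1378
G01 X50.8636 Y135.9319 F1378
M5
G0 X88.9666 Y127.4150
M3 S830
G01 X192.1897 Y127.4150 F1378
G01 X192.1897 Y92.0373 F1378
G01 X88.9666 Y92.0373 F1378
G01 X88.9666 Y127.4150 F1378
M5
G0 X14.4709 Y102.4196
M3 S830
G01 X195.1309 Y144.8130 F1378
G01 X266.3468 Y135.8008 F1378
G01 X86.1987 Y54.5907 F1378
G01 X179.7871 Y148.8864 F1378
M5
G0 X152.3794 Y40.7225
M3 S830
G01 X52.8976 Y55.5283 F1378
G01 X126.5278 Y121.3782 F1378
G01 X168.8283 Y44.7420 F1378
G01 X152.3794 Y40.7225 F1378
M5
G0 X0.0000 Y0.0000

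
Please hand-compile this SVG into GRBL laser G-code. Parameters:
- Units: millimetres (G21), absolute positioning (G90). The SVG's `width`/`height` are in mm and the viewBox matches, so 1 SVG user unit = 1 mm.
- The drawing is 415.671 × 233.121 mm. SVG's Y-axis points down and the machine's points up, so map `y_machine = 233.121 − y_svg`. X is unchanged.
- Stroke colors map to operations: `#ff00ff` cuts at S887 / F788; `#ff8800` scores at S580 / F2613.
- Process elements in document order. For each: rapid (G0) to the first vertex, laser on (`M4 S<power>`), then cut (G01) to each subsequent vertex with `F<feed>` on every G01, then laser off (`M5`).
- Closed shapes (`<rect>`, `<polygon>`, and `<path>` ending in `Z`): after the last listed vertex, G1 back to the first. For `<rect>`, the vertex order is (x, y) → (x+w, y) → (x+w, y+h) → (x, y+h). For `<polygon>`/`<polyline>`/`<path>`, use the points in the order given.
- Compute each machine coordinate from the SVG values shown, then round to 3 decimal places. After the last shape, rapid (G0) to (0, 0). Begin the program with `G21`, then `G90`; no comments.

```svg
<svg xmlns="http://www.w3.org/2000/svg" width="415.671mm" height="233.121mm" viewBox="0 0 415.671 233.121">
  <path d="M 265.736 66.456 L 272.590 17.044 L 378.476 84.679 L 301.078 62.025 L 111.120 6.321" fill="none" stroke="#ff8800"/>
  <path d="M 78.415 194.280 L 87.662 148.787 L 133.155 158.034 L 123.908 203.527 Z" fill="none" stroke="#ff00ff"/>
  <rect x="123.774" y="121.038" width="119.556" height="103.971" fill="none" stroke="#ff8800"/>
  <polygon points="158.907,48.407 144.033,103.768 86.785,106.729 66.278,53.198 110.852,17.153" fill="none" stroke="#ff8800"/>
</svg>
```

viewBox `0 0 415.671 233.121` with mm width/height → 1 unit = 1 mm. Flip: y_m = 233.121 − y_svg.

**Shape 1** — `<path>` open polyline, stroke `#ff8800` → score (S580, F2613). Machine vertices: (265.736,166.665) → (272.590,216.077) → (378.476,148.442) → (301.078,171.096) → (111.120,226.800). Open path.

**Shape 2** — `<path>` regular polygon, stroke `#ff00ff` → cut (S887, F788). Machine vertices: (78.415,38.841) → (87.662,84.334) → (133.155,75.087) → (123.908,29.594) → (78.415,38.841). Closed: final G1 returns to the first vertex.

**Shape 3** — `<rect>` rectangle, stroke `#ff8800` → score (S580, F2613). Machine vertices: (123.774,112.083) → (243.330,112.083) → (243.330,8.112) → (123.774,8.112) → (123.774,112.083). Closed: final G1 returns to the first vertex.

**Shape 4** — `<polygon>` regular polygon, stroke `#ff8800` → score (S580, F2613). Machine vertices: (158.907,184.714) → (144.033,129.353) → (86.785,126.392) → (66.278,179.923) → (110.852,215.968) → (158.907,184.714). Closed: final G1 returns to the first vertex.

G21
G90
G0 X265.736 Y166.665
M4 S580
G01 X272.590 Y216.077 F2613
G01 X378.476 Y148.442 F2613
G01 X301.078 Y171.096 F2613
G01 X111.120 Y226.800 F2613
M5
G0 X78.415 Y38.841
M4 S887
G01 X87.662 Y84.334 F788
G01 X133.155 Y75.087 F788
G01 X123.908 Y29.594 F788
G01 X78.415 Y38.841 F788
M5
G0 X123.774 Y112.083
M4 S580
G01 X243.330 Y112.083 F2613
G01 X243.330 Y8.112 F2613
G01 X123.774 Y8.112 F2613
G01 X123.774 Y112.083 F2613
M5
G0 X158.907 Y184.714
M4 S580
G01 X144.033 Y129.353 F2613
G01 X86.785 Y126.392 F2613
G01 X66.278 Y179.923 F2613
G01 X110.852 Y215.968 F2613
G01 X158.907 Y184.714 F2613
M5
G0 X0.000 Y0.000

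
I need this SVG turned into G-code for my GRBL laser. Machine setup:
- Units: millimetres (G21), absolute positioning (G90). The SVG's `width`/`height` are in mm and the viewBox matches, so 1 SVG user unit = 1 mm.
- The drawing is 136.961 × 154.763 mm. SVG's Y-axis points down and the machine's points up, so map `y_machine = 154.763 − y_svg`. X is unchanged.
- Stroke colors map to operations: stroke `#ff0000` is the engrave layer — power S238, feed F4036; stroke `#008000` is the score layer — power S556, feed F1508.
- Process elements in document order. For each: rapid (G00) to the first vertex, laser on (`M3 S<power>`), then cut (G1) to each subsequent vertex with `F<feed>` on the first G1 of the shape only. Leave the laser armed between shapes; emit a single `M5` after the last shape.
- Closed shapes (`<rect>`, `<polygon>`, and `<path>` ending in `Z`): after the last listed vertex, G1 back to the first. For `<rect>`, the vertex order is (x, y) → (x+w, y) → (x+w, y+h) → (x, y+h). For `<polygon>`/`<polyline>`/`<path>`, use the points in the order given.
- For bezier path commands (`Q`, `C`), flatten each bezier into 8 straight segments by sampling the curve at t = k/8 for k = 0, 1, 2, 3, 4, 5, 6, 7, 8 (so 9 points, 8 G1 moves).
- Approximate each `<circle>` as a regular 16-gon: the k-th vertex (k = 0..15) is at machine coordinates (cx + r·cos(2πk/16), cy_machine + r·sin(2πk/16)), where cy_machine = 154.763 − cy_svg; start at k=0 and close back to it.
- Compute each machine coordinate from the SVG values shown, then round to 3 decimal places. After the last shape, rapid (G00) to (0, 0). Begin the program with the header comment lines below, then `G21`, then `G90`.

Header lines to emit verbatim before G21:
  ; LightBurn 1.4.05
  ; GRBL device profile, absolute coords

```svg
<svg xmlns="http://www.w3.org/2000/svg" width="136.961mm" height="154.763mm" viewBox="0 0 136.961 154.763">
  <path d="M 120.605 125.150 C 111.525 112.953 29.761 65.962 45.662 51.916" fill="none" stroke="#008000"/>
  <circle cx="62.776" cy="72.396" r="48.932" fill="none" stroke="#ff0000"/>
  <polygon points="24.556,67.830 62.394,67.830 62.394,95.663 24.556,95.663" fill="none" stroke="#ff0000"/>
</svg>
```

1 u = 1 mm; y_m = 154.763 − y.

[1] `<path>` cubic bezier, #008000→score S556 F1508: (120.605,29.613) → (114.126,35.686) → (102.828,44.226) → (88.710,54.441) → (73.766,65.537) → (59.993,76.719) → (49.387,87.194) → (43.944,96.168) → (45.662,102.847)

[2] `<circle>` circle, #ff0000→engrave S238 F4036: (111.708,82.367) → (107.983,101.092) → (97.376,116.967) → (81.501,127.574) → (62.776,131.299) → (44.051,127.574) → (28.176,116.967) → (17.569,101.092) → (13.844,82.367) → (17.569,63.642) → (28.176,47.767) → (44.051,37.160) → (62.776,33.435) → (81.501,37.160) → (97.376,47.767) → (107.983,63.642) → (111.708,82.367) (closed)

[3] `<polygon>` rectangle, #ff0000→engrave S238 F4036: (24.556,86.933) → (62.394,86.933) → (62.394,59.100) → (24.556,59.100) → (24.556,86.933) (closed)

; LightBurn 1.4.05
; GRBL device profile, absolute coords
G21
G90
G00 X120.605 Y29.613
M3 S556
G1 X114.126 Y35.686 F1508
G1 X102.828 Y44.226
G1 X88.710 Y54.441
G1 X73.766 Y65.537
G1 X59.993 Y76.719
G1 X49.387 Y87.194
G1 X43.944 Y96.168
G1 X45.662 Y102.847
G00 X111.708 Y82.367
M3 S238
G1 X107.983 Y101.092 F4036
G1 X97.376 Y116.967
G1 X81.501 Y127.574
G1 X62.776 Y131.299
G1 X44.051 Y127.574
G1 X28.176 Y116.967
G1 X17.569 Y101.092
G1 X13.844 Y82.367
G1 X17.569 Y63.642
G1 X28.176 Y47.767
G1 X44.051 Y37.160
G1 X62.776 Y33.435
G1 X81.501 Y37.160
G1 X97.376 Y47.767
G1 X107.983 Y63.642
G1 X111.708 Y82.367
G00 X24.556 Y86.933
M3 S238
G1 X62.394 Y86.933 F4036
G1 X62.394 Y59.100
G1 X24.556 Y59.100
G1 X24.556 Y86.933
M5
G00 X0.000 Y0.000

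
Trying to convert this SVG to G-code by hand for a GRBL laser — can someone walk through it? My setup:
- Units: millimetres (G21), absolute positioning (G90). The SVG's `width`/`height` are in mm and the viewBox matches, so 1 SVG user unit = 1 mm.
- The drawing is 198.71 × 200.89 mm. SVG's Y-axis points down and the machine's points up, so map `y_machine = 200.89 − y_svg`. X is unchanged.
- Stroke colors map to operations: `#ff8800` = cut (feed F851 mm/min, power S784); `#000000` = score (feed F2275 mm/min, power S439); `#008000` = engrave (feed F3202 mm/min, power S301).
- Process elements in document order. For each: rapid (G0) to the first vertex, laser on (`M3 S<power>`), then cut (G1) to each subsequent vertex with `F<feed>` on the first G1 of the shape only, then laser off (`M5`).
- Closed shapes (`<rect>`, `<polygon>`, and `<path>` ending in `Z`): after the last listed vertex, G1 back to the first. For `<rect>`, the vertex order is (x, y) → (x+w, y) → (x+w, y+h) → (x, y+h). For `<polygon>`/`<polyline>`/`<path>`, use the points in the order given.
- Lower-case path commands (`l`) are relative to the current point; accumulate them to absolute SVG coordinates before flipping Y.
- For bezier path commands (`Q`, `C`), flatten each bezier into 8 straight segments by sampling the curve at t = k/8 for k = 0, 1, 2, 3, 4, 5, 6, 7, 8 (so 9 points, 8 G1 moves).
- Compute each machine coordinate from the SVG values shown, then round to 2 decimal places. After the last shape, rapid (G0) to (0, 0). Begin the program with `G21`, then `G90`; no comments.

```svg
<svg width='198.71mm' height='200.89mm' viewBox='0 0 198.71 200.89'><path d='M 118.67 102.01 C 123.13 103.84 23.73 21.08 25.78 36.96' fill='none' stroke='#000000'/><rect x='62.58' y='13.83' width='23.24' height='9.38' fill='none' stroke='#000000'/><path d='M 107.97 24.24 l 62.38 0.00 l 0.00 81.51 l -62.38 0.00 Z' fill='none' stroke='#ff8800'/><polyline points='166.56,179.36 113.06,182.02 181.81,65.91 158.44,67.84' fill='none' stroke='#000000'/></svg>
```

1 u = 1 mm; y_m = 200.89 − y.

[1] `<path>` cubic bezier, #000000→score S439 F2275: (118.67,98.88) → (115.88,101.80) → (105.75,110.51) → (90.70,122.85) → (73.13,136.67) → (55.45,149.84) → (40.06,160.21) → (29.37,165.62) → (25.78,163.93)

[2] `<rect>` rectangle, #000000→score S439 F2275: (62.58,187.06) → (85.82,187.06) → (85.82,177.68) → (62.58,177.68) → (62.58,187.06) (closed)

[3] `<path>` rectangle, #ff8800→cut S784 F851: (107.97,176.65) → (170.35,176.65) → (170.35,95.14) → (107.97,95.14) → (107.97,176.65) (closed)

[4] `<polyline>` open polyline, #000000→score S439 F2275: (166.56,21.53) → (113.06,18.87) → (181.81,134.98) → (158.44,133.05)

G21
G90
G0 X118.67 Y98.88
M3 S439
G1 X115.88 Y101.80 F2275
G1 X105.75 Y110.51
G1 X90.70 Y122.85
G1 X73.13 Y136.67
G1 X55.45 Y149.84
G1 X40.06 Y160.21
G1 X29.37 Y165.62
G1 X25.78 Y163.93
M5
G0 X62.58 Y187.06
M3 S439
G1 X85.82 Y187.06 F2275
G1 X85.82 Y177.68
G1 X62.58 Y177.68
G1 X62.58 Y187.06
M5
G0 X107.97 Y176.65
M3 S784
G1 X170.35 Y176.65 F851
G1 X170.35 Y95.14
G1 X107.97 Y95.14
G1 X107.97 Y176.65
M5
G0 X166.56 Y21.53
M3 S439
G1 X113.06 Y18.87 F2275
G1 X181.81 Y134.98
G1 X158.44 Y133.05
M5
G0 X0.00 Y0.00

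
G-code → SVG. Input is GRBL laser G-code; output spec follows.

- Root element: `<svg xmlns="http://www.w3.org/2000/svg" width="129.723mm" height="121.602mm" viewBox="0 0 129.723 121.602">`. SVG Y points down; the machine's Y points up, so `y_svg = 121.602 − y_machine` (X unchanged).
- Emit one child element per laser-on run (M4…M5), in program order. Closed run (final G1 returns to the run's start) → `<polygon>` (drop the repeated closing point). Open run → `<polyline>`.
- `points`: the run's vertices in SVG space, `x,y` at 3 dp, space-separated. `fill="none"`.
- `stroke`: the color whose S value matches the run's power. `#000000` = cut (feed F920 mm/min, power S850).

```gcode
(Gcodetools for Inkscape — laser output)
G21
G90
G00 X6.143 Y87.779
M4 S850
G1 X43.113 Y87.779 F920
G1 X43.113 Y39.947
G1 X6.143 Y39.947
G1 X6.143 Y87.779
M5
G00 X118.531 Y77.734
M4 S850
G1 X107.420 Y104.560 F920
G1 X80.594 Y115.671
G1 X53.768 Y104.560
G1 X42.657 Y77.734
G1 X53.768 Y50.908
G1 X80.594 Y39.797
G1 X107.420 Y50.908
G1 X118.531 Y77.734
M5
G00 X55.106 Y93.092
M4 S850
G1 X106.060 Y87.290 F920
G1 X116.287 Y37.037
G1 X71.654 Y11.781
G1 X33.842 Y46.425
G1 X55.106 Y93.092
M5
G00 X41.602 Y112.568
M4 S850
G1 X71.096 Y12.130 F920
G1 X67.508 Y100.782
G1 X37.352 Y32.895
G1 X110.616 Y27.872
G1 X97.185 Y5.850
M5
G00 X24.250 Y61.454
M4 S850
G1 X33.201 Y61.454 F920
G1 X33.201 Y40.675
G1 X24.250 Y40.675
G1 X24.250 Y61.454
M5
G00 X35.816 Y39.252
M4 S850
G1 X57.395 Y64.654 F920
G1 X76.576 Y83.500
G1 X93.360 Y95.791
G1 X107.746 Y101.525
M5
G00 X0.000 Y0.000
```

Each laser-on run becomes one SVG element. Flip Y back into SVG space with y_svg = 121.602 − y_machine. Every run uses S850, so all elements get stroke `#000000` (cut).

Run 1: The run returns to its start, so emit a `<polygon>` with points (Y-flipped): 6.143,33.823 43.113,33.823 43.113,81.655 6.143,81.655.

Run 2: The run returns to its start, so emit a `<polygon>` with points (Y-flipped): 118.531,43.868 107.420,17.042 80.594,5.931 53.768,17.042 42.657,43.868 53.768,70.694 80.594,81.805 107.420,70.694.

Run 3: The run returns to its start, so emit a `<polygon>` with points (Y-flipped): 55.106,28.510 106.060,34.312 116.287,84.565 71.654,109.821 33.842,75.177.

Run 4: The run is open, so emit a `<polyline>` with points (Y-flipped): 41.602,9.034 71.096,109.472 67.508,20.820 37.352,88.707 110.616,93.730 97.185,115.752.

Run 5: The run returns to its start, so emit a `<polygon>` with points (Y-flipped): 24.250,60.148 33.201,60.148 33.201,80.927 24.250,80.927.

Run 6: The run is open, so emit a `<polyline>` with points (Y-flipped): 35.816,82.350 57.395,56.948 76.576,38.102 93.360,25.811 107.746,20.077.

<svg xmlns="http://www.w3.org/2000/svg" width="129.723mm" height="121.602mm" viewBox="0 0 129.723 121.602">
  <polygon points="6.143,33.823 43.113,33.823 43.113,81.655 6.143,81.655" fill="none" stroke="#000000"/>
  <polygon points="118.531,43.868 107.420,17.042 80.594,5.931 53.768,17.042 42.657,43.868 53.768,70.694 80.594,81.805 107.420,70.694" fill="none" stroke="#000000"/>
  <polygon points="55.106,28.510 106.060,34.312 116.287,84.565 71.654,109.821 33.842,75.177" fill="none" stroke="#000000"/>
  <polyline points="41.602,9.034 71.096,109.472 67.508,20.820 37.352,88.707 110.616,93.730 97.185,115.752" fill="none" stroke="#000000"/>
  <polygon points="24.250,60.148 33.201,60.148 33.201,80.927 24.250,80.927" fill="none" stroke="#000000"/>
  <polyline points="35.816,82.350 57.395,56.948 76.576,38.102 93.360,25.811 107.746,20.077" fill="none" stroke="#000000"/>
</svg>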